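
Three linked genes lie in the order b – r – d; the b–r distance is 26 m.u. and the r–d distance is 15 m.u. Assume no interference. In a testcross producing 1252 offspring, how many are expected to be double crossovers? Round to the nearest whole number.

Map distances give recombination frequencies of 0.260 and 0.150 for the two intervals.
With no interference, expected double-crossover frequency = 0.260 × 0.150 = 0.03900.
Expected number = 0.03900 × 1252 = 48.83 ≈ 49.

49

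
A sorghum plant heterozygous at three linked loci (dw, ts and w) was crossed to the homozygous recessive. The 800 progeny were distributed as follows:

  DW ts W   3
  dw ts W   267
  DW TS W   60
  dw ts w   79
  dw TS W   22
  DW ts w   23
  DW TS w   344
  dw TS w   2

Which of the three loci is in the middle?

dw

The two most frequent reciprocal classes, dw ts W and DW TS w, are the parental types, so the F1 was dw ts W / DW TS w.
The two rarest classes, DW ts W and dw TS w, are the double crossovers. Comparing them with the parentals, only the dw allele has switched, so dw is the middle locus and the order is w – dw – ts.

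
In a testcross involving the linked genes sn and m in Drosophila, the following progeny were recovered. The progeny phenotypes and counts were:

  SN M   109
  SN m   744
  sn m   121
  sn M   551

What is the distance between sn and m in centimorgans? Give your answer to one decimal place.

15.1 centimorgans

The two most frequent classes, SN m (744) and sn M (551), are the parental types, so the F1 was SN m / sn M.
The recombinant classes are SN M and sn m: 109 + 121 = 230.
Recombination frequency = 230/1525 = 0.1508 ≈ 15.1%, i.e. 15.1 centimorgans.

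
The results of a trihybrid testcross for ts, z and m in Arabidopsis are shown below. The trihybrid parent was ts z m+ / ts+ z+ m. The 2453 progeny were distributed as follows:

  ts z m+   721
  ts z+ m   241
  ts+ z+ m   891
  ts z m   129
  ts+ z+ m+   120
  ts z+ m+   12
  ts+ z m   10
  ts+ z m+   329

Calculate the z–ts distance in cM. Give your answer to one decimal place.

The two rarest classes, ts z+ m+ and ts+ z m, are the double crossovers. Comparing them with the parentals, only the z allele has switched, so z is the middle locus and the order is ts – z – m.
Crossovers in the ts–z interval produce the single-crossover classes ts+ z m+ and ts z+ m (329 + 241 = 570) plus the double crossovers (22).
RF(ts–z) = (570 + 22) / 2453 = 592/2453 = 0.2413 → 24.1 cM.

24.1 cM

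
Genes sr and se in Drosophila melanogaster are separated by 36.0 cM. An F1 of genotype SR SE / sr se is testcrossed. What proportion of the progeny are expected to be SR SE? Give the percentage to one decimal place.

32.0%

A map distance of 36.0 cM corresponds to a recombination frequency of 0.360.
The F1 is SR SE / sr se, so SR SE is a parental gamete class with expected frequency (1 − r)/2 = 0.640/2 = 0.3200.
That is 0.3200 = 32.0% of the progeny.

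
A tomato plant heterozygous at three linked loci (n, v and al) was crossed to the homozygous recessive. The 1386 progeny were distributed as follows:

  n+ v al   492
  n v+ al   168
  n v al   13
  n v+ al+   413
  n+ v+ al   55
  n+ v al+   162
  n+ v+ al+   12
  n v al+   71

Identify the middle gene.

The two most frequent reciprocal classes, n+ v al and n v+ al+, are the parental types, so the F1 was n+ v al / n v+ al+.
The two rarest classes, n v al and n+ v+ al+, are the double crossovers. Comparing them with the parentals, only the n allele has switched, so n is the middle locus and the order is v – n – al.

n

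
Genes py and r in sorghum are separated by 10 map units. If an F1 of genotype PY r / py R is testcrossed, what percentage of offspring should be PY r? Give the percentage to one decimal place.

45.0%

A map distance of 10 map units corresponds to a recombination frequency of 0.100.
The F1 is PY r / py R, so PY r is a parental gamete class with expected frequency (1 − r)/2 = 0.900/2 = 0.4500.
That is 0.4500 = 45.0% of the progeny.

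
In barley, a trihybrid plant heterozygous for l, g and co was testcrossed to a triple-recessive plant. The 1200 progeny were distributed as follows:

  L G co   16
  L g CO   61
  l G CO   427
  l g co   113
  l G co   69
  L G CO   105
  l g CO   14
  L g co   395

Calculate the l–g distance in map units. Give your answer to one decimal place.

20.7 map units

The two most frequent reciprocal classes, l G CO and L g co, are the parental types, so the F1 was l G CO / L g co.
The two rarest classes, l g CO and L G co, are the double crossovers. Comparing them with the parentals, only the g allele has switched, so g is the middle locus and the order is co – g – l.
Crossovers in the g–l interval produce the single-crossover classes L G CO and l g co (105 + 113 = 218) plus the double crossovers (30).
RF(g–l) = (218 + 30) / 1200 = 248/1200 = 0.2067 → 20.7 map units.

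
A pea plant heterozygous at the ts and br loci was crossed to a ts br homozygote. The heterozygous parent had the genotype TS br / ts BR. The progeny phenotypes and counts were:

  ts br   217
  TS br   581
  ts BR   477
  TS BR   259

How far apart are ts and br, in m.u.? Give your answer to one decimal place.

The recombinant classes are TS BR and ts br: 259 + 217 = 476.
Recombination frequency = 476/1534 = 0.3103 ≈ 31.0%, i.e. 31.0 m.u.

31.0 m.u.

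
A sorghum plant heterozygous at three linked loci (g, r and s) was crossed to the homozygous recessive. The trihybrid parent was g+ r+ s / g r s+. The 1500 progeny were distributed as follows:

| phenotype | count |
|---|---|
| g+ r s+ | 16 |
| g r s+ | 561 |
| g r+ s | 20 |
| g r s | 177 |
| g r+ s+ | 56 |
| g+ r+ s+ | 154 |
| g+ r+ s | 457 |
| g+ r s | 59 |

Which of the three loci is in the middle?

The two rarest classes, g r+ s and g+ r s+, are the double crossovers. Comparing them with the parentals, only the g allele has switched, so g is the middle locus and the order is s – g – r.

g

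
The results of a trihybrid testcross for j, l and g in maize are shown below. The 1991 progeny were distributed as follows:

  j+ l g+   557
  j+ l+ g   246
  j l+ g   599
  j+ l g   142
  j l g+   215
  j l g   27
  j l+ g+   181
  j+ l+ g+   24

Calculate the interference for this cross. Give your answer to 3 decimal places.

The two most frequent reciprocal classes, j+ l g+ and j l+ g, are the parental types, so the F1 was j+ l g+ / j l+ g.
The two rarest classes, j+ l+ g+ and j l g, are the double crossovers. Comparing them with the parentals, only the l allele has switched, so l is the middle locus and the order is g – l – j.
g–l: (323 + 51)/1991 = 0.1878; l–j: (461 + 51)/1991 = 0.2572.
Expected DCO frequency = 0.1878 × 0.2572 ≈ 0.04830; observed = 51/1991 ≈ 0.02562.
Coefficient of coincidence = 0.02562/0.04830 ≈ 0.530; interference = 1 − 0.530 = 0.470.

0.470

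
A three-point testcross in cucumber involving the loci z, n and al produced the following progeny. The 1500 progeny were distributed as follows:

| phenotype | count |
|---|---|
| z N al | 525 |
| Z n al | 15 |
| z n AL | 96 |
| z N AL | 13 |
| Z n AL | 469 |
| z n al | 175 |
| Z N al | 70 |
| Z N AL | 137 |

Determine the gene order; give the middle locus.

al

The two most frequent reciprocal classes, Z n AL and z N al, are the parental types, so the F1 was Z n AL / z N al.
The two rarest classes, Z n al and z N AL, are the double crossovers. Comparing them with the parentals, only the al allele has switched, so al is the middle locus and the order is z – al – n.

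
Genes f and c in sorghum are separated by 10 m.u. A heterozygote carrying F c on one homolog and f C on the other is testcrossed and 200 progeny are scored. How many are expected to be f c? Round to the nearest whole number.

10

A map distance of 10 m.u. corresponds to a recombination frequency of 0.100.
The F1 is F c / f C, so f c is a recombinant gamete class with expected frequency r/2 = 0.100/2 = 0.0500.
Expected number = 0.0500 × 200 = 10.00 ≈ 10.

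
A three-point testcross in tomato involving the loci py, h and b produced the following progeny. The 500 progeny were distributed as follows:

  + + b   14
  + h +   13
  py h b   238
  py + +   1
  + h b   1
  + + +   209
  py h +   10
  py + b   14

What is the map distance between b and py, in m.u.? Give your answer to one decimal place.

5.2 m.u.

The two most frequent reciprocal classes, py h b and + + +, are the parental types, so the F1 was py h b / + + +.
The two rarest classes, + h b and py + +, are the double crossovers. Comparing them with the parentals, only the py allele has switched, so py is the middle locus and the order is h – py – b.
Crossovers in the py–b interval produce the single-crossover classes py h + and + + b (10 + 14 = 24) plus the double crossovers (2).
RF(py–b) = (24 + 2) / 500 = 26/500 = 0.0520 → 5.2 m.u.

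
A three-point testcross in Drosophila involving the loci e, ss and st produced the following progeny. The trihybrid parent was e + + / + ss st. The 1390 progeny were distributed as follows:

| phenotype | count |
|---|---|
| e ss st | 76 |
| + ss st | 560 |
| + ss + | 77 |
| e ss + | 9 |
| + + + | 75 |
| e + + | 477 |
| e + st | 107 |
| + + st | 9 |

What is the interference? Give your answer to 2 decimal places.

The two rarest classes, e ss + and + + st, are the double crossovers. Comparing them with the parentals, only the ss allele has switched, so ss is the middle locus and the order is st – ss – e.
st–ss: (184 + 18)/1390 = 0.1453; ss–e: (151 + 18)/1390 = 0.1216.
Expected DCO frequency = 0.1453 × 0.1216 ≈ 0.01767; observed = 18/1390 ≈ 0.01295.
Coefficient of coincidence = 0.01295/0.01767 ≈ 0.73; interference = 1 − 0.73 = 0.27.

0.27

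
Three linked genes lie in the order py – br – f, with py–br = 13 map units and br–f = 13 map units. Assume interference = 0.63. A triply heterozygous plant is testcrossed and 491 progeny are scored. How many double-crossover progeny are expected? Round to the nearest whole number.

Map distances give recombination frequencies of 0.130 and 0.130 for the two intervals.
With interference 0.63 (so coincidence = 0.37), expected double-crossover frequency = 0.130 × 0.130 × 0.37 = 0.00625.
Expected number = 0.00625 × 491 = 3.07 ≈ 3.

3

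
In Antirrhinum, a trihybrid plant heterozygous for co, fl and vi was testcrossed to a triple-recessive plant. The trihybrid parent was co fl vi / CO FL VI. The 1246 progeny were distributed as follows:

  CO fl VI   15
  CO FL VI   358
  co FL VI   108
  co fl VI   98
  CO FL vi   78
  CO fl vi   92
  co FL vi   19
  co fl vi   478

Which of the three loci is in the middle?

The two rarest classes, co FL vi and CO fl VI, are the double crossovers. Comparing them with the parentals, only the fl allele has switched, so fl is the middle locus and the order is co – fl – vi.

fl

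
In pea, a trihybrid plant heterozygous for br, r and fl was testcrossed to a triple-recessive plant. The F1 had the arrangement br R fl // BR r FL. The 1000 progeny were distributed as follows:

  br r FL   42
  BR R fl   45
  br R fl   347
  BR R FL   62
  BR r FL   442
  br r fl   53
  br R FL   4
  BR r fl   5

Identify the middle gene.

The two rarest classes, br R FL and BR r fl, are the double crossovers. Comparing them with the parentals, only the fl allele has switched, so fl is the middle locus and the order is r – fl – br.

fl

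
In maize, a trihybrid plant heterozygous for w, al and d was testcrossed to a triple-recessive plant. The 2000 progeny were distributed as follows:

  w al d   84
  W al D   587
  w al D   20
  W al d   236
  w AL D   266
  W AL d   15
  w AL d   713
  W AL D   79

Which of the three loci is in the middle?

w

The two most frequent reciprocal classes, W al D and w AL d, are the parental types, so the F1 was W al D / w AL d.
The two rarest classes, w al D and W AL d, are the double crossovers. Comparing them with the parentals, only the w allele has switched, so w is the middle locus and the order is al – w – d.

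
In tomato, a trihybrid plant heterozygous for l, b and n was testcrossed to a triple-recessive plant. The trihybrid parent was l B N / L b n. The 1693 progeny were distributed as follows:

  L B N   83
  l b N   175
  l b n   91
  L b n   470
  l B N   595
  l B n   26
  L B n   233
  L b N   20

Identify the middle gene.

The two rarest classes, l B n and L b N, are the double crossovers. Comparing them with the parentals, only the n allele has switched, so n is the middle locus and the order is l – n – b.

n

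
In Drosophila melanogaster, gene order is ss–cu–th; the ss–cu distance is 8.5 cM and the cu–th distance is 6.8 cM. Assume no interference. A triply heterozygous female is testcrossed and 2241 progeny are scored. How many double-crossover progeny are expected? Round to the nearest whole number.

Map distances give recombination frequencies of 0.085 and 0.068 for the two intervals.
With no interference, expected double-crossover frequency = 0.085 × 0.068 = 0.00578.
Expected number = 0.00578 × 2241 = 12.95 ≈ 13.

13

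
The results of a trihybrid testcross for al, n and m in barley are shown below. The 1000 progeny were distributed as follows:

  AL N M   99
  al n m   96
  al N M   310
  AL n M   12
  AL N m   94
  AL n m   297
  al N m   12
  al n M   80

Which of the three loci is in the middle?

The two most frequent reciprocal classes, AL n m and al N M, are the parental types, so the F1 was AL n m / al N M.
The two rarest classes, AL n M and al N m, are the double crossovers. Comparing them with the parentals, only the m allele has switched, so m is the middle locus and the order is n – m – al.

m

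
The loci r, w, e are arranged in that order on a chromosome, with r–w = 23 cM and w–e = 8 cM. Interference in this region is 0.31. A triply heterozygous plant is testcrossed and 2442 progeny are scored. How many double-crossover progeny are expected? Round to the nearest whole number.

31

Map distances give recombination frequencies of 0.230 and 0.080 for the two intervals.
With interference 0.31 (so coincidence = 0.69), expected double-crossover frequency = 0.230 × 0.080 × 0.69 = 0.01270.
Expected number = 0.01270 × 2442 = 31.00 ≈ 31.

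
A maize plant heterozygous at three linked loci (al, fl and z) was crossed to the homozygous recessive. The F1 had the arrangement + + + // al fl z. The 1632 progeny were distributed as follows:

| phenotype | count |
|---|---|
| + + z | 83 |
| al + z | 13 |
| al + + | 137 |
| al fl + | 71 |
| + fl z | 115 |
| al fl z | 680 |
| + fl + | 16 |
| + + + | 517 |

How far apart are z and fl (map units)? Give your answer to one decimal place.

11.2 map units

The two rarest classes, + fl + and al + z, are the double crossovers. Comparing them with the parentals, only the fl allele has switched, so fl is the middle locus and the order is z – fl – al.
Crossovers in the z–fl interval produce the single-crossover classes + + z and al fl + (83 + 71 = 154) plus the double crossovers (29).
RF(z–fl) = (154 + 29) / 1632 = 183/1632 = 0.1121 → 11.2 map units.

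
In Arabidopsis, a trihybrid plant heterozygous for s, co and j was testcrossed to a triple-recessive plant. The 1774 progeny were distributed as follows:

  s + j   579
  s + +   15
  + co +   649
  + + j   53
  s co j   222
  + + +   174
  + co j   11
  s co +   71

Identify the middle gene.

j

The two most frequent reciprocal classes, s + j and + co +, are the parental types, so the F1 was s + j / + co +.
The two rarest classes, s + + and + co j, are the double crossovers. Comparing them with the parentals, only the j allele has switched, so j is the middle locus and the order is s – j – co.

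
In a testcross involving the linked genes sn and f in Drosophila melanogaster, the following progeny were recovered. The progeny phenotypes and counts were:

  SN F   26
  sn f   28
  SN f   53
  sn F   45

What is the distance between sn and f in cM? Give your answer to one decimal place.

The two most frequent classes, SN f (53) and sn F (45), are the parental types, so the F1 was SN f / sn F.
The recombinant classes are SN F and sn f: 26 + 28 = 54.
Recombination frequency = 54/152 = 0.3553 ≈ 35.5%, i.e. 35.5 cM.

35.5 cM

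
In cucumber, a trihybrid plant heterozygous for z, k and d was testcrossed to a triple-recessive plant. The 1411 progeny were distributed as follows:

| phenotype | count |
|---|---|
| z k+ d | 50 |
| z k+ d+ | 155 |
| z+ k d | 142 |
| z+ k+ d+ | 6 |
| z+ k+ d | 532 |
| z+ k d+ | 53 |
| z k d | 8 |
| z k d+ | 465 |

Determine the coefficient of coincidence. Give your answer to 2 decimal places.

0.54

The two most frequent reciprocal classes, z+ k+ d and z k d+, are the parental types, so the F1 was z+ k+ d / z k d+.
The two rarest classes, z+ k+ d+ and z k d, are the double crossovers. Comparing them with the parentals, only the d allele has switched, so d is the middle locus and the order is z – d – k.
z–d: (103 + 14)/1411 = 0.0829; d–k: (297 + 14)/1411 = 0.2204.
Expected DCO frequency = 0.0829 × 0.2204 ≈ 0.01827; observed = 14/1411 ≈ 0.00992.
Coefficient of coincidence = 0.00992/0.01827 ≈ 0.54.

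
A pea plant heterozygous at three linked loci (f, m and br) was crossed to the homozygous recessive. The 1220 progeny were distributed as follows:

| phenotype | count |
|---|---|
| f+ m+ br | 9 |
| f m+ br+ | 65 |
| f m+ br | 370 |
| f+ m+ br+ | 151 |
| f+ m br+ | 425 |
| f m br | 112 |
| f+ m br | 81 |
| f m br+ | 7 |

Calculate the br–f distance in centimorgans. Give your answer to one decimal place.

The two most frequent reciprocal classes, f m+ br and f+ m br+, are the parental types, so the F1 was f m+ br / f+ m br+.
The two rarest classes, f+ m+ br and f m br+, are the double crossovers. Comparing them with the parentals, only the f allele has switched, so f is the middle locus and the order is br – f – m.
Crossovers in the br–f interval produce the single-crossover classes f m+ br+ and f+ m br (65 + 81 = 146) plus the double crossovers (16).
RF(br–f) = (146 + 16) / 1220 = 162/1220 = 0.1328 → 13.3 centimorgans.

13.3 centimorgans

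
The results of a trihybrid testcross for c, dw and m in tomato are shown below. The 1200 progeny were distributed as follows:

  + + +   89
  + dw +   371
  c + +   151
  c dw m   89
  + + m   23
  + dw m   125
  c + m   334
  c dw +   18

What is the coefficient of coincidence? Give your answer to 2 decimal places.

0.71

The two most frequent reciprocal classes, + dw + and c + m, are the parental types, so the F1 was + dw + / c + m.
The two rarest classes, c dw + and + + m, are the double crossovers. Comparing them with the parentals, only the c allele has switched, so c is the middle locus and the order is dw – c – m.
dw–c: (178 + 41)/1200 = 0.1825; c–m: (276 + 41)/1200 = 0.2642.
Expected DCO frequency = 0.1825 × 0.2642 ≈ 0.04822; observed = 41/1200 ≈ 0.03417.
Coefficient of coincidence = 0.03417/0.04822 ≈ 0.71.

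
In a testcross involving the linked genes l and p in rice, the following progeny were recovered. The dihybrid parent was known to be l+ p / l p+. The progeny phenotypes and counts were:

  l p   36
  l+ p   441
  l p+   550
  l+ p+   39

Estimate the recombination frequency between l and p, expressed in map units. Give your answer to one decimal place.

The recombinant classes are l+ p+ and l p: 39 + 36 = 75.
Recombination frequency = 75/1066 = 0.0704 ≈ 7.0%, i.e. 7.0 map units.

7.0 map units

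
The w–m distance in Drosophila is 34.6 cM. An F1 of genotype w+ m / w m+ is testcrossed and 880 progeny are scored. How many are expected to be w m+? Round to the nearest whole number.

A map distance of 34.6 cM corresponds to a recombination frequency of 0.346.
The F1 is w+ m / w m+, so w m+ is a parental gamete class with expected frequency (1 − r)/2 = 0.654/2 = 0.3270.
Expected number = 0.3270 × 880 = 287.76 ≈ 288.

288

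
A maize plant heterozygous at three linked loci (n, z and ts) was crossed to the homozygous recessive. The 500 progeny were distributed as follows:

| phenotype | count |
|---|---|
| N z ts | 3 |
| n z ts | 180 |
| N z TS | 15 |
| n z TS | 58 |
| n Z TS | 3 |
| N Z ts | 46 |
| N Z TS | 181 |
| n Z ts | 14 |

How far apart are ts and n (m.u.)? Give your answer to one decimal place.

The two most frequent reciprocal classes, n z ts and N Z TS, are the parental types, so the F1 was n z ts / N Z TS.
The two rarest classes, N z ts and n Z TS, are the double crossovers. Comparing them with the parentals, only the n allele has switched, so n is the middle locus and the order is z – n – ts.
Crossovers in the n–ts interval produce the single-crossover classes n z TS and N Z ts (58 + 46 = 104) plus the double crossovers (6).
RF(n–ts) = (104 + 6) / 500 = 110/500 = 0.2200 → 22.0 m.u.

22.0 m.u.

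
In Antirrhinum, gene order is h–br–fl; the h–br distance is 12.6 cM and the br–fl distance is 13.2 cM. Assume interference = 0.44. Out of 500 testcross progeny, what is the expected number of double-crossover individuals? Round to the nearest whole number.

5

Map distances give recombination frequencies of 0.126 and 0.132 for the two intervals.
With interference 0.44 (so coincidence = 0.56), expected double-crossover frequency = 0.126 × 0.132 × 0.56 = 0.00931.
Expected number = 0.00931 × 500 = 4.66 ≈ 5.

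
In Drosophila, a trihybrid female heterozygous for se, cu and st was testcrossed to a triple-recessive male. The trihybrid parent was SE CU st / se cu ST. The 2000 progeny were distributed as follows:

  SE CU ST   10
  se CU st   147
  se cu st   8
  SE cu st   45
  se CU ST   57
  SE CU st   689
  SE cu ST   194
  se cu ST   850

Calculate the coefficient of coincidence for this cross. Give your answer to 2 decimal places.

0.84

The two rarest classes, SE CU ST and se cu st, are the double crossovers. Comparing them with the parentals, only the st allele has switched, so st is the middle locus and the order is cu – st – se.
cu–st: (102 + 18)/2000 = 0.0600; st–se: (341 + 18)/2000 = 0.1795.
Expected DCO frequency = 0.0600 × 0.1795 ≈ 0.01077; observed = 18/2000 ≈ 0.00900.
Coefficient of coincidence = 0.00900/0.01077 ≈ 0.84.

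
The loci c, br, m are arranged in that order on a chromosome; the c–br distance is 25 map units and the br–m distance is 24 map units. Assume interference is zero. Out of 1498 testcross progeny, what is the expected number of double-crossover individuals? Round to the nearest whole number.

90

Map distances give recombination frequencies of 0.250 and 0.240 for the two intervals.
With no interference, expected double-crossover frequency = 0.250 × 0.240 = 0.06000.
Expected number = 0.06000 × 1498 = 89.88 ≈ 90.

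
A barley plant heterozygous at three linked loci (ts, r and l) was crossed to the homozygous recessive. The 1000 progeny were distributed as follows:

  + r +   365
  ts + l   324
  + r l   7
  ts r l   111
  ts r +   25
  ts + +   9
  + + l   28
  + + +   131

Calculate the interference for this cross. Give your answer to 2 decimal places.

0.10

The two most frequent reciprocal classes, ts + l and + r +, are the parental types, so the F1 was ts + l / + r +.
The two rarest classes, ts + + and + r l, are the double crossovers. Comparing them with the parentals, only the l allele has switched, so l is the middle locus and the order is ts – l – r.
ts–l: (53 + 16)/1000 = 0.0690; l–r: (242 + 16)/1000 = 0.2580.
Expected DCO frequency = 0.0690 × 0.2580 ≈ 0.01780; observed = 16/1000 ≈ 0.01600.
Coefficient of coincidence = 0.01600/0.01780 ≈ 0.90; interference = 1 − 0.90 = 0.10.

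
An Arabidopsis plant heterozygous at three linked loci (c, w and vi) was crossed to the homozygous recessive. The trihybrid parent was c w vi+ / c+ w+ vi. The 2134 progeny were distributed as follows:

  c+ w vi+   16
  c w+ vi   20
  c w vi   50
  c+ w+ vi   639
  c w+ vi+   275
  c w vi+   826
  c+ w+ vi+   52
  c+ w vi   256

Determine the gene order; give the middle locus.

c

The two rarest classes, c+ w vi+ and c w+ vi, are the double crossovers. Comparing them with the parentals, only the c allele has switched, so c is the middle locus and the order is w – c – vi.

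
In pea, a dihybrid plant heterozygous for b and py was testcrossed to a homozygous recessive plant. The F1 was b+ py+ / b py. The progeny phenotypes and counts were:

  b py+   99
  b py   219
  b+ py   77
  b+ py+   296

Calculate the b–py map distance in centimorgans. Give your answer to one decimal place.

25.5 centimorgans

The recombinant classes are b+ py and b py+: 77 + 99 = 176.
Recombination frequency = 176/691 = 0.2547 ≈ 25.5%, i.e. 25.5 centimorgans.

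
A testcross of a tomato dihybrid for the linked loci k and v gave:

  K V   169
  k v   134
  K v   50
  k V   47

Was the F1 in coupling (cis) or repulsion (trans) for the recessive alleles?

cis

The two most frequent classes are K V (169) and k v (134); these are the parental (non-recombinant) types.
So the F1 carried K V on one chromosome and k v on the other — the recessive alleles are on the same chromosome (cis / coupling).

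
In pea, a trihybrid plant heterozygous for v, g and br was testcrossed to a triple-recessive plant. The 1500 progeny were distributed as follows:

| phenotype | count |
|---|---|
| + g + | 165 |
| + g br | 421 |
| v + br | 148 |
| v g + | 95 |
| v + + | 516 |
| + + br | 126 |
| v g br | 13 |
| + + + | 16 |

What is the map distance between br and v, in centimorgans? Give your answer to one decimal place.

The two most frequent reciprocal classes, v + + and + g br, are the parental types, so the F1 was v + + / + g br.
The two rarest classes, + + + and v g br, are the double crossovers. Comparing them with the parentals, only the v allele has switched, so v is the middle locus and the order is br – v – g.
Crossovers in the br–v interval produce the single-crossover classes v + br and + g + (148 + 165 = 313) plus the double crossovers (29).
RF(br–v) = (313 + 29) / 1500 = 342/1500 = 0.2280 → 22.8 centimorgans.

22.8 centimorgans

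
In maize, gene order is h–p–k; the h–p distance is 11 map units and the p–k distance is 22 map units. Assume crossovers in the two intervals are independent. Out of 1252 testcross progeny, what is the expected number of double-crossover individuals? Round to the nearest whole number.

30

Map distances give recombination frequencies of 0.110 and 0.220 for the two intervals.
With no interference, expected double-crossover frequency = 0.110 × 0.220 = 0.02420.
Expected number = 0.02420 × 1252 = 30.30 ≈ 30.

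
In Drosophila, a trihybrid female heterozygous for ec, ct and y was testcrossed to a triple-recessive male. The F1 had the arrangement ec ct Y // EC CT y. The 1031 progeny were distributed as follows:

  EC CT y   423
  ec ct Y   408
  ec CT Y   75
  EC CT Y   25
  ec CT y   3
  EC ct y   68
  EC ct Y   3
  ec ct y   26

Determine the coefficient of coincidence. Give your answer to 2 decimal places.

0.73

The two rarest classes, EC ct Y and ec CT y, are the double crossovers. Comparing them with the parentals, only the ec allele has switched, so ec is the middle locus and the order is y – ec – ct.
y–ec: (51 + 6)/1031 = 0.0553; ec–ct: (143 + 6)/1031 = 0.1445.
Expected DCO frequency = 0.0553 × 0.1445 ≈ 0.00799; observed = 6/1031 ≈ 0.00582.
Coefficient of coincidence = 0.00582/0.00799 ≈ 0.73.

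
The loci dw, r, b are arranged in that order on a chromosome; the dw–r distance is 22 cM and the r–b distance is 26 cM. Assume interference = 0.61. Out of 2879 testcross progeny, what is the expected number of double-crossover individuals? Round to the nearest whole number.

64

Map distances give recombination frequencies of 0.220 and 0.260 for the two intervals.
With interference 0.61 (so coincidence = 0.39), expected double-crossover frequency = 0.220 × 0.260 × 0.39 = 0.02231.
Expected number = 0.02231 × 2879 = 64.22 ≈ 64.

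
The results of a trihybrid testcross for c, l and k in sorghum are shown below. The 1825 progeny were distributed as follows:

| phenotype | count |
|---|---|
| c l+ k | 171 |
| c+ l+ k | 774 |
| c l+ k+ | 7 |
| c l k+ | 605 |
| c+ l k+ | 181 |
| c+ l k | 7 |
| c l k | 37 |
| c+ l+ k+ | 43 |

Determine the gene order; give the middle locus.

The two most frequent reciprocal classes, c+ l+ k and c l k+, are the parental types, so the F1 was c+ l+ k / c l k+.
The two rarest classes, c+ l k and c l+ k+, are the double crossovers. Comparing them with the parentals, only the l allele has switched, so l is the middle locus and the order is k – l – c.

l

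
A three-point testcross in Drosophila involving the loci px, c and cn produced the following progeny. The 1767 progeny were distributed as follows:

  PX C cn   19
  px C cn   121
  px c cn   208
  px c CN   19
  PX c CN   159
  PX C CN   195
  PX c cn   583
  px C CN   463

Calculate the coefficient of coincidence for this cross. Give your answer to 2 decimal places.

0.48

The two most frequent reciprocal classes, px C CN and PX c cn, are the parental types, so the F1 was px C CN / PX c cn.
The two rarest classes, px c CN and PX C cn, are the double crossovers. Comparing them with the parentals, only the c allele has switched, so c is the middle locus and the order is cn – c – px.
cn–c: (280 + 38)/1767 = 0.1800; c–px: (403 + 38)/1767 = 0.2496.
Expected DCO frequency = 0.1800 × 0.2496 ≈ 0.04493; observed = 38/1767 ≈ 0.02151.
Coefficient of coincidence = 0.02151/0.04493 ≈ 0.48.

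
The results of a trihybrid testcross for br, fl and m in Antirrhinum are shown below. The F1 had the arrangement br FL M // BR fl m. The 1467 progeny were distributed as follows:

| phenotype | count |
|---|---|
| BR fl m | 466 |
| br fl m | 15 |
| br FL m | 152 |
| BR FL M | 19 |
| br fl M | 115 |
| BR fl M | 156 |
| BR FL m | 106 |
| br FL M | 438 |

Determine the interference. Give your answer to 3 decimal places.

The two rarest classes, BR FL M and br fl m, are the double crossovers. Comparing them with the parentals, only the br allele has switched, so br is the middle locus and the order is fl – br – m.
fl–br: (221 + 34)/1467 = 0.1738; br–m: (308 + 34)/1467 = 0.2331.
Expected DCO frequency = 0.1738 × 0.2331 ≈ 0.04051; observed = 34/1467 ≈ 0.02318.
Coefficient of coincidence = 0.02318/0.04051 ≈ 0.572; interference = 1 − 0.572 = 0.428.

0.428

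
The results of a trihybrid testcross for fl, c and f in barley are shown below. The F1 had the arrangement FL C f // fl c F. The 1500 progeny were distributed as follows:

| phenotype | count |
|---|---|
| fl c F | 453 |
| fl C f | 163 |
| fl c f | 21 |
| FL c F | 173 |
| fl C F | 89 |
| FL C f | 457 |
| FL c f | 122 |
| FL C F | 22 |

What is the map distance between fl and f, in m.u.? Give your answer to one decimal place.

The two rarest classes, FL C F and fl c f, are the double crossovers. Comparing them with the parentals, only the f allele has switched, so f is the middle locus and the order is fl – f – c.
Crossovers in the fl–f interval produce the single-crossover classes fl C f and FL c F (163 + 173 = 336) plus the double crossovers (43).
RF(fl–f) = (336 + 43) / 1500 = 379/1500 = 0.2527 → 25.3 m.u.

25.3 m.u.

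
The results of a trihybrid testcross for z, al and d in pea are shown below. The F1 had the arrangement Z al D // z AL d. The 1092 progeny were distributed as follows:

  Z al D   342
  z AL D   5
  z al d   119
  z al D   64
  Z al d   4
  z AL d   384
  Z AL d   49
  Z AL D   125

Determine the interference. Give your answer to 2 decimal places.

The two rarest classes, Z al d and z AL D, are the double crossovers. Comparing them with the parentals, only the d allele has switched, so d is the middle locus and the order is al – d – z.
al–d: (244 + 9)/1092 = 0.2317; d–z: (113 + 9)/1092 = 0.1117.
Expected DCO frequency = 0.2317 × 0.1117 ≈ 0.02588; observed = 9/1092 ≈ 0.00824.
Coefficient of coincidence = 0.00824/0.02588 ≈ 0.32; interference = 1 − 0.32 = 0.68.

0.68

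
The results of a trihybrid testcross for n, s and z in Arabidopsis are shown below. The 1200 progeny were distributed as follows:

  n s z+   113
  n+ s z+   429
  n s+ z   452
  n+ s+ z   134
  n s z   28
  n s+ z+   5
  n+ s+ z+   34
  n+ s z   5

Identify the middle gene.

The two most frequent reciprocal classes, n s+ z and n+ s z+, are the parental types, so the F1 was n s+ z / n+ s z+.
The two rarest classes, n s+ z+ and n+ s z, are the double crossovers. Comparing them with the parentals, only the z allele has switched, so z is the middle locus and the order is s – z – n.

z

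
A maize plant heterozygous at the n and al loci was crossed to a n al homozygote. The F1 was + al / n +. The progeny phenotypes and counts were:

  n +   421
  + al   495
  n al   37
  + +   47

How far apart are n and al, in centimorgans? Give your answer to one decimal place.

The recombinant classes are + + and n al: 47 + 37 = 84.
Recombination frequency = 84/1000 = 0.0840 ≈ 8.4%, i.e. 8.4 centimorgans.

8.4 centimorgans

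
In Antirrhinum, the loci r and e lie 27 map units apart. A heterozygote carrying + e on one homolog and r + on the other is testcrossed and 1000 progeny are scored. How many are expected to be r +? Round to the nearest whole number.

365

A map distance of 27 map units corresponds to a recombination frequency of 0.270.
The F1 is + e / r +, so r + is a parental gamete class with expected frequency (1 − r)/2 = 0.730/2 = 0.3650.
Expected number = 0.3650 × 1000 = 365.00 ≈ 365.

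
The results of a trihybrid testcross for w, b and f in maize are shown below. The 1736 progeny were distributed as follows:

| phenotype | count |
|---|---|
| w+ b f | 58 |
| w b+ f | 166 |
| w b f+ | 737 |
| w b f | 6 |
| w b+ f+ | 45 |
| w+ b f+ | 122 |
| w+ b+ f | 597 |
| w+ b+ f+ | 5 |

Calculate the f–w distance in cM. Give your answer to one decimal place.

The two most frequent reciprocal classes, w b f+ and w+ b+ f, are the parental types, so the F1 was w b f+ / w+ b+ f.
The two rarest classes, w b f and w+ b+ f+, are the double crossovers. Comparing them with the parentals, only the f allele has switched, so f is the middle locus and the order is b – f – w.
Crossovers in the f–w interval produce the single-crossover classes w+ b f+ and w b+ f (122 + 166 = 288) plus the double crossovers (11).
RF(f–w) = (288 + 11) / 1736 = 299/1736 = 0.1722 → 17.2 cM.

17.2 cM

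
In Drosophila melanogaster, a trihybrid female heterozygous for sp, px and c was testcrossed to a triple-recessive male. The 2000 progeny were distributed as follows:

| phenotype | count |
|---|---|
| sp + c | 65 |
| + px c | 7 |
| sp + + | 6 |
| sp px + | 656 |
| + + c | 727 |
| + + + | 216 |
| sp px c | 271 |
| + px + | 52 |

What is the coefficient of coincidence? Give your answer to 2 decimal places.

0.40

The two most frequent reciprocal classes, + + c and sp px +, are the parental types, so the F1 was + + c / sp px +.
The two rarest classes, + px c and sp + +, are the double crossovers. Comparing them with the parentals, only the px allele has switched, so px is the middle locus and the order is sp – px – c.
sp–px: (117 + 13)/2000 = 0.0650; px–c: (487 + 13)/2000 = 0.2500.
Expected DCO frequency = 0.0650 × 0.2500 ≈ 0.01625; observed = 13/2000 ≈ 0.00650.
Coefficient of coincidence = 0.00650/0.01625 ≈ 0.40.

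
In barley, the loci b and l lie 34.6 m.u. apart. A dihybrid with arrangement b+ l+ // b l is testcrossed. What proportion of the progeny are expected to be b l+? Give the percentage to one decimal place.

A map distance of 34.6 m.u. corresponds to a recombination frequency of 0.346.
The F1 is b+ l+ / b l, so b l+ is a recombinant gamete class with expected frequency r/2 = 0.346/2 = 0.1730.
That is 0.1730 = 17.3% of the progeny.

17.3%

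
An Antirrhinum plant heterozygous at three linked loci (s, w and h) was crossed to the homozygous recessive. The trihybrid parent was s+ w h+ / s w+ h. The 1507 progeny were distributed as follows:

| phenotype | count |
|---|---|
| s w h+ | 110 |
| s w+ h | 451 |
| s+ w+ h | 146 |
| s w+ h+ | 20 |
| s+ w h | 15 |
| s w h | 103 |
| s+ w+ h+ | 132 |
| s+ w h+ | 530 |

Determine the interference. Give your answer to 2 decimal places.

0.33

The two rarest classes, s+ w h and s w+ h+, are the double crossovers. Comparing them with the parentals, only the h allele has switched, so h is the middle locus and the order is s – h – w.
s–h: (256 + 35)/1507 = 0.1931; h–w: (235 + 35)/1507 = 0.1792.
Expected DCO frequency = 0.1931 × 0.1792 ≈ 0.03460; observed = 35/1507 ≈ 0.02322.
Coefficient of coincidence = 0.02322/0.03460 ≈ 0.67; interference = 1 − 0.67 = 0.33.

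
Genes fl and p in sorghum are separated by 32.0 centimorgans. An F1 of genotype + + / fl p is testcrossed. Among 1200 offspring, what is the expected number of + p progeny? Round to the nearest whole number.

A map distance of 32.0 centimorgans corresponds to a recombination frequency of 0.320.
The F1 is + + / fl p, so + p is a recombinant gamete class with expected frequency r/2 = 0.320/2 = 0.1600.
Expected number = 0.1600 × 1200 = 192.00 ≈ 192.

192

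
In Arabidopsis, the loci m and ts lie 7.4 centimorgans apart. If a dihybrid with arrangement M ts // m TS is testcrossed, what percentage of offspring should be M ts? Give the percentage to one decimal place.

46.3%

A map distance of 7.4 centimorgans corresponds to a recombination frequency of 0.074.
The F1 is M ts / m TS, so M ts is a parental gamete class with expected frequency (1 − r)/2 = 0.926/2 = 0.4630.
That is 0.4630 = 46.3% of the progeny.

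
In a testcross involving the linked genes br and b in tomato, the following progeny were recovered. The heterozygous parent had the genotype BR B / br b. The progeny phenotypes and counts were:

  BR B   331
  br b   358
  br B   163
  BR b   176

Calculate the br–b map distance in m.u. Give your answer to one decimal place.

33.0 m.u.

The recombinant classes are BR b and br B: 176 + 163 = 339.
Recombination frequency = 339/1028 = 0.3298 ≈ 33.0%, i.e. 33.0 m.u.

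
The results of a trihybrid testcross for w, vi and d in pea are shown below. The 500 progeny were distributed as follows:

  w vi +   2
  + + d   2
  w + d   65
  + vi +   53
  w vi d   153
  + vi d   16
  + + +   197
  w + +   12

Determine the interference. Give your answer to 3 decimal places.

0.488

The two most frequent reciprocal classes, w vi d and + + +, are the parental types, so the F1 was w vi d / + + +.
The two rarest classes, w vi + and + + d, are the double crossovers. Comparing them with the parentals, only the d allele has switched, so d is the middle locus and the order is vi – d – w.
vi–d: (118 + 4)/500 = 0.2440; d–w: (28 + 4)/500 = 0.0640.
Expected DCO frequency = 0.2440 × 0.0640 ≈ 0.01562; observed = 4/500 ≈ 0.00800.
Coefficient of coincidence = 0.00800/0.01562 ≈ 0.512; interference = 1 − 0.512 = 0.488.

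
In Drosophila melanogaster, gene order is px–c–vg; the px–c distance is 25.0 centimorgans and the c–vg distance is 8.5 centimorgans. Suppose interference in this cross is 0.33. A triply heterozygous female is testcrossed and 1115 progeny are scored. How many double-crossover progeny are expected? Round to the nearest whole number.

16

Map distances give recombination frequencies of 0.250 and 0.085 for the two intervals.
With interference 0.33 (so coincidence = 0.67), expected double-crossover frequency = 0.250 × 0.085 × 0.67 = 0.01424.
Expected number = 0.01424 × 1115 = 15.87 ≈ 16.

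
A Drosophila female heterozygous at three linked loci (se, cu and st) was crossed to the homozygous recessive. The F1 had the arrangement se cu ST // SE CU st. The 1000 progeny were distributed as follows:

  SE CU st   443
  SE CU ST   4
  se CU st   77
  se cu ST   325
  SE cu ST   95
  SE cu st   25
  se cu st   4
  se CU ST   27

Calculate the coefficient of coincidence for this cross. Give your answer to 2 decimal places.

0.74

The two rarest classes, se cu st and SE CU ST, are the double crossovers. Comparing them with the parentals, only the st allele has switched, so st is the middle locus and the order is se – st – cu.
se–st: (172 + 8)/1000 = 0.1800; st–cu: (52 + 8)/1000 = 0.0600.
Expected DCO frequency = 0.1800 × 0.0600 ≈ 0.01080; observed = 8/1000 ≈ 0.00800.
Coefficient of coincidence = 0.00800/0.01080 ≈ 0.74.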